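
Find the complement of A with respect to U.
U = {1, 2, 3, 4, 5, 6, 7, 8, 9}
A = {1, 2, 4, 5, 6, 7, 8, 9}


Universal set U = {1, 2, 3, 4, 5, 6, 7, 8, 9}
Set A = {1, 2, 4, 5, 6, 7, 8, 9}
A' = U \ A = elements in U but not in A
Checking each element of U:
1 (in A, exclude), 2 (in A, exclude), 3 (not in A, include), 4 (in A, exclude), 5 (in A, exclude), 6 (in A, exclude), 7 (in A, exclude), 8 (in A, exclude), 9 (in A, exclude)
A' = {3}

{3}


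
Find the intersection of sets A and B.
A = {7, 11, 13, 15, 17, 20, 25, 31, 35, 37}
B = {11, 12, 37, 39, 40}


Set A = {7, 11, 13, 15, 17, 20, 25, 31, 35, 37}
Set B = {11, 12, 37, 39, 40}
A ∩ B includes only elements in both sets.
Check each element of A against B:
7 ✗, 11 ✓, 13 ✗, 15 ✗, 17 ✗, 20 ✗, 25 ✗, 31 ✗, 35 ✗, 37 ✓
A ∩ B = {11, 37}

{11, 37}


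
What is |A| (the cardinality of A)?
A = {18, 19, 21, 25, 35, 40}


Set A = {18, 19, 21, 25, 35, 40}
Listing elements: 18, 19, 21, 25, 35, 40
Counting: 6 elements
|A| = 6

6


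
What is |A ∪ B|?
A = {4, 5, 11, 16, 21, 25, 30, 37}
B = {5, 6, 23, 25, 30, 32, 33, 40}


Set A = {4, 5, 11, 16, 21, 25, 30, 37}, |A| = 8
Set B = {5, 6, 23, 25, 30, 32, 33, 40}, |B| = 8
A ∩ B = {5, 25, 30}, |A ∩ B| = 3
|A ∪ B| = |A| + |B| - |A ∩ B| = 8 + 8 - 3 = 13

13


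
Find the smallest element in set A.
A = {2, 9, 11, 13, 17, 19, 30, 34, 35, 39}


Set A = {2, 9, 11, 13, 17, 19, 30, 34, 35, 39}
Elements in ascending order: 2, 9, 11, 13, 17, 19, 30, 34, 35, 39
The smallest element is 2.

2


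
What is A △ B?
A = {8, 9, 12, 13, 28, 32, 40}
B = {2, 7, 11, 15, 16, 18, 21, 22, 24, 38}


Set A = {8, 9, 12, 13, 28, 32, 40}
Set B = {2, 7, 11, 15, 16, 18, 21, 22, 24, 38}
A △ B = (A \ B) ∪ (B \ A)
Elements in A but not B: {8, 9, 12, 13, 28, 32, 40}
Elements in B but not A: {2, 7, 11, 15, 16, 18, 21, 22, 24, 38}
A △ B = {2, 7, 8, 9, 11, 12, 13, 15, 16, 18, 21, 22, 24, 28, 32, 38, 40}

{2, 7, 8, 9, 11, 12, 13, 15, 16, 18, 21, 22, 24, 28, 32, 38, 40}


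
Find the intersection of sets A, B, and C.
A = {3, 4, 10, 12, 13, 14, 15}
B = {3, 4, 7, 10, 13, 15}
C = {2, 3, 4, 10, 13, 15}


Set A = {3, 4, 10, 12, 13, 14, 15}
Set B = {3, 4, 7, 10, 13, 15}
Set C = {2, 3, 4, 10, 13, 15}
First, A ∩ B = {3, 4, 10, 13, 15}
Then, (A ∩ B) ∩ C = {3, 4, 10, 13, 15}

{3, 4, 10, 13, 15}


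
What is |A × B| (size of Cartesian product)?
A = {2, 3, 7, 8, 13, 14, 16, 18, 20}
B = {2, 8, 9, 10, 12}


Set A = {2, 3, 7, 8, 13, 14, 16, 18, 20} has 9 elements.
Set B = {2, 8, 9, 10, 12} has 5 elements.
|A × B| = |A| × |B| = 9 × 5 = 45

45


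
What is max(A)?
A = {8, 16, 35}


Set A = {8, 16, 35}
Elements in ascending order: 8, 16, 35
The largest element is 35.

35


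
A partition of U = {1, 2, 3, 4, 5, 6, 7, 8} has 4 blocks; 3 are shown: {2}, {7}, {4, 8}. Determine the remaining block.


U = {1, 2, 3, 4, 5, 6, 7, 8}
Shown blocks: {2}, {7}, {4, 8}
A partition's blocks are pairwise disjoint and cover U, so the missing block = U \ (union of shown blocks).
Union of shown blocks: {2, 4, 7, 8}
Missing block = U \ (union) = {1, 3, 5, 6}

{1, 3, 5, 6}


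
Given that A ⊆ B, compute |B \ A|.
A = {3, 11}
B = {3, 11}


Set A = {3, 11}, |A| = 2
Set B = {3, 11}, |B| = 2
Since A ⊆ B: B \ A = {}
|B| - |A| = 2 - 2 = 0

0


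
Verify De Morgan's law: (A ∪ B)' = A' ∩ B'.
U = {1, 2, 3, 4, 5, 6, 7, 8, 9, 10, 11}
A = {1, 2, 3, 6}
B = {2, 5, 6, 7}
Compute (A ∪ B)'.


U = {1, 2, 3, 4, 5, 6, 7, 8, 9, 10, 11}
A = {1, 2, 3, 6}, B = {2, 5, 6, 7}
A ∪ B = {1, 2, 3, 5, 6, 7}
(A ∪ B)' = U \ (A ∪ B) = {4, 8, 9, 10, 11}
Verification via A' ∩ B': A' = {4, 5, 7, 8, 9, 10, 11}, B' = {1, 3, 4, 8, 9, 10, 11}
A' ∩ B' = {4, 8, 9, 10, 11} ✓

{4, 8, 9, 10, 11}


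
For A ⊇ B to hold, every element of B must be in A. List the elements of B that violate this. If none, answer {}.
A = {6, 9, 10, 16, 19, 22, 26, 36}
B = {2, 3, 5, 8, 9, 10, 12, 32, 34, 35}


Set A = {6, 9, 10, 16, 19, 22, 26, 36}
Set B = {2, 3, 5, 8, 9, 10, 12, 32, 34, 35}
Check each element of B against A:
2 ∉ A (include), 3 ∉ A (include), 5 ∉ A (include), 8 ∉ A (include), 9 ∈ A, 10 ∈ A, 12 ∉ A (include), 32 ∉ A (include), 34 ∉ A (include), 35 ∉ A (include)
Elements of B not in A: {2, 3, 5, 8, 12, 32, 34, 35}

{2, 3, 5, 8, 12, 32, 34, 35}


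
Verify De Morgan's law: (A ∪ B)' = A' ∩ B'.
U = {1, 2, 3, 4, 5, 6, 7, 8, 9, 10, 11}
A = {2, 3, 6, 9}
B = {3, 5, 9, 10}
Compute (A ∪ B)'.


U = {1, 2, 3, 4, 5, 6, 7, 8, 9, 10, 11}
A = {2, 3, 6, 9}, B = {3, 5, 9, 10}
A ∪ B = {2, 3, 5, 6, 9, 10}
(A ∪ B)' = U \ (A ∪ B) = {1, 4, 7, 8, 11}
Verification via A' ∩ B': A' = {1, 4, 5, 7, 8, 10, 11}, B' = {1, 2, 4, 6, 7, 8, 11}
A' ∩ B' = {1, 4, 7, 8, 11} ✓

{1, 4, 7, 8, 11}


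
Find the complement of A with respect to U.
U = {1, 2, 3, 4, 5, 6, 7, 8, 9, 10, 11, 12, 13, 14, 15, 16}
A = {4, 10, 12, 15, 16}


Universal set U = {1, 2, 3, 4, 5, 6, 7, 8, 9, 10, 11, 12, 13, 14, 15, 16}
Set A = {4, 10, 12, 15, 16}
A' = U \ A = elements in U but not in A
Checking each element of U:
1 (not in A, include), 2 (not in A, include), 3 (not in A, include), 4 (in A, exclude), 5 (not in A, include), 6 (not in A, include), 7 (not in A, include), 8 (not in A, include), 9 (not in A, include), 10 (in A, exclude), 11 (not in A, include), 12 (in A, exclude), 13 (not in A, include), 14 (not in A, include), 15 (in A, exclude), 16 (in A, exclude)
A' = {1, 2, 3, 5, 6, 7, 8, 9, 11, 13, 14}

{1, 2, 3, 5, 6, 7, 8, 9, 11, 13, 14}


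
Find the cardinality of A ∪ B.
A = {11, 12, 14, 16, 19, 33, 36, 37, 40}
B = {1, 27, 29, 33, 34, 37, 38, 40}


Set A = {11, 12, 14, 16, 19, 33, 36, 37, 40}, |A| = 9
Set B = {1, 27, 29, 33, 34, 37, 38, 40}, |B| = 8
A ∩ B = {33, 37, 40}, |A ∩ B| = 3
|A ∪ B| = |A| + |B| - |A ∩ B| = 9 + 8 - 3 = 14

14


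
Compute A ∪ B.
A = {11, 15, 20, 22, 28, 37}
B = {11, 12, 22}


Set A = {11, 15, 20, 22, 28, 37}
Set B = {11, 12, 22}
A ∪ B includes all elements in either set.
Elements from A: {11, 15, 20, 22, 28, 37}
Elements from B not already included: {12}
A ∪ B = {11, 12, 15, 20, 22, 28, 37}

{11, 12, 15, 20, 22, 28, 37}


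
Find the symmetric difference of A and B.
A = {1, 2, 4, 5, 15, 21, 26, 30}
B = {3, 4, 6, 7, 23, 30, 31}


Set A = {1, 2, 4, 5, 15, 21, 26, 30}
Set B = {3, 4, 6, 7, 23, 30, 31}
A △ B = (A \ B) ∪ (B \ A)
Elements in A but not B: {1, 2, 5, 15, 21, 26}
Elements in B but not A: {3, 6, 7, 23, 31}
A △ B = {1, 2, 3, 5, 6, 7, 15, 21, 23, 26, 31}

{1, 2, 3, 5, 6, 7, 15, 21, 23, 26, 31}


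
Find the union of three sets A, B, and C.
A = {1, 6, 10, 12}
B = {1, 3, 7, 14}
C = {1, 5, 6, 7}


Set A = {1, 6, 10, 12}
Set B = {1, 3, 7, 14}
Set C = {1, 5, 6, 7}
First, A ∪ B = {1, 3, 6, 7, 10, 12, 14}
Then, (A ∪ B) ∪ C = {1, 3, 5, 6, 7, 10, 12, 14}

{1, 3, 5, 6, 7, 10, 12, 14}


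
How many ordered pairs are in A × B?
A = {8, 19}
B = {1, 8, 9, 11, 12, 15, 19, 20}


Set A = {8, 19} has 2 elements.
Set B = {1, 8, 9, 11, 12, 15, 19, 20} has 8 elements.
|A × B| = |A| × |B| = 2 × 8 = 16

16


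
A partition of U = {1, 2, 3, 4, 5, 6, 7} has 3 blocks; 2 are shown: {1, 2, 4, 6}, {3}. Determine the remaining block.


U = {1, 2, 3, 4, 5, 6, 7}
Shown blocks: {1, 2, 4, 6}, {3}
A partition's blocks are pairwise disjoint and cover U, so the missing block = U \ (union of shown blocks).
Union of shown blocks: {1, 2, 3, 4, 6}
Missing block = U \ (union) = {5, 7}

{5, 7}


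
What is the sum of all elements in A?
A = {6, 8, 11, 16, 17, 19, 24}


Set A = {6, 8, 11, 16, 17, 19, 24}
Sum = 6 + 8 + 11 + 16 + 17 + 19 + 24 = 101

101


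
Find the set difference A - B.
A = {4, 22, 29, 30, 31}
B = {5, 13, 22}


Set A = {4, 22, 29, 30, 31}
Set B = {5, 13, 22}
A \ B includes elements in A that are not in B.
Check each element of A:
4 (not in B, keep), 22 (in B, remove), 29 (not in B, keep), 30 (not in B, keep), 31 (not in B, keep)
A \ B = {4, 29, 30, 31}

{4, 29, 30, 31}


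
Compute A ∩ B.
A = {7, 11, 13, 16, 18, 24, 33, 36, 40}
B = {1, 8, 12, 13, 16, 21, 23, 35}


Set A = {7, 11, 13, 16, 18, 24, 33, 36, 40}
Set B = {1, 8, 12, 13, 16, 21, 23, 35}
A ∩ B includes only elements in both sets.
Check each element of A against B:
7 ✗, 11 ✗, 13 ✓, 16 ✓, 18 ✗, 24 ✗, 33 ✗, 36 ✗, 40 ✗
A ∩ B = {13, 16}

{13, 16}


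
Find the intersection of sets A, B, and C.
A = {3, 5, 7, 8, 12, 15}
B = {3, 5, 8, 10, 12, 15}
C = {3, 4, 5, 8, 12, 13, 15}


Set A = {3, 5, 7, 8, 12, 15}
Set B = {3, 5, 8, 10, 12, 15}
Set C = {3, 4, 5, 8, 12, 13, 15}
First, A ∩ B = {3, 5, 8, 12, 15}
Then, (A ∩ B) ∩ C = {3, 5, 8, 12, 15}

{3, 5, 8, 12, 15}


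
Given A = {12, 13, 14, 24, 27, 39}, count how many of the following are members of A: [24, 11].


Set A = {12, 13, 14, 24, 27, 39}
Candidates: [24, 11]
Check each candidate:
24 ∈ A, 11 ∉ A
Count of candidates in A: 1

1


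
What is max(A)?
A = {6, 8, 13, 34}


Set A = {6, 8, 13, 34}
Elements in ascending order: 6, 8, 13, 34
The largest element is 34.

34


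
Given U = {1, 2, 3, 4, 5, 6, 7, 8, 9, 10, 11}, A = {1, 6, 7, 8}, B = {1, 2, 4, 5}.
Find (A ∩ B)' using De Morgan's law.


U = {1, 2, 3, 4, 5, 6, 7, 8, 9, 10, 11}
A = {1, 6, 7, 8}, B = {1, 2, 4, 5}
A ∩ B = {1}
(A ∩ B)' = U \ (A ∩ B) = {2, 3, 4, 5, 6, 7, 8, 9, 10, 11}
Verification via A' ∪ B': A' = {2, 3, 4, 5, 9, 10, 11}, B' = {3, 6, 7, 8, 9, 10, 11}
A' ∪ B' = {2, 3, 4, 5, 6, 7, 8, 9, 10, 11} ✓

{2, 3, 4, 5, 6, 7, 8, 9, 10, 11}


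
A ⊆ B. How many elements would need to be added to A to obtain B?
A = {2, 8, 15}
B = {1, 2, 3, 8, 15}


Set A = {2, 8, 15}, |A| = 3
Set B = {1, 2, 3, 8, 15}, |B| = 5
Since A ⊆ B: B \ A = {1, 3}
|B| - |A| = 5 - 3 = 2

2


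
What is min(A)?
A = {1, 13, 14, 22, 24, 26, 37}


Set A = {1, 13, 14, 22, 24, 26, 37}
Elements in ascending order: 1, 13, 14, 22, 24, 26, 37
The smallest element is 1.

1


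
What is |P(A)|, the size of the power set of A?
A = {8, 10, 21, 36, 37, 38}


Set A = {8, 10, 21, 36, 37, 38}
|A| = 6
The power set P(A) contains all subsets of A.
|P(A)| = 2^|A| = 2^6 = 64

64


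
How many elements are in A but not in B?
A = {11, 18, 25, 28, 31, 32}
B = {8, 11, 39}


Set A = {11, 18, 25, 28, 31, 32}
Set B = {8, 11, 39}
A \ B = {18, 25, 28, 31, 32}
|A \ B| = 5

5


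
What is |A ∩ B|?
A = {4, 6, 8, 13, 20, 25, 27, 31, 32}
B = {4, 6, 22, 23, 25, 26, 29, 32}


Set A = {4, 6, 8, 13, 20, 25, 27, 31, 32}
Set B = {4, 6, 22, 23, 25, 26, 29, 32}
A ∩ B = {4, 6, 25, 32}
|A ∩ B| = 4

4


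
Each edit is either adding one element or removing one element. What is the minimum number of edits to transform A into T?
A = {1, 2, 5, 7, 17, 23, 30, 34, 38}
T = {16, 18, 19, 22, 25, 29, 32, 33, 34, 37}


Set A = {1, 2, 5, 7, 17, 23, 30, 34, 38}
Set T = {16, 18, 19, 22, 25, 29, 32, 33, 34, 37}
Elements to remove from A (in A, not in T): {1, 2, 5, 7, 17, 23, 30, 38} → 8 removals
Elements to add to A (in T, not in A): {16, 18, 19, 22, 25, 29, 32, 33, 37} → 9 additions
Total edits = 8 + 9 = 17

17


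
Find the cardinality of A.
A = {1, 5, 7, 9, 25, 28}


Set A = {1, 5, 7, 9, 25, 28}
Listing elements: 1, 5, 7, 9, 25, 28
Counting: 6 elements
|A| = 6

6


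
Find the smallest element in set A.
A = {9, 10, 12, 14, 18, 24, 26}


Set A = {9, 10, 12, 14, 18, 24, 26}
Elements in ascending order: 9, 10, 12, 14, 18, 24, 26
The smallest element is 9.

9


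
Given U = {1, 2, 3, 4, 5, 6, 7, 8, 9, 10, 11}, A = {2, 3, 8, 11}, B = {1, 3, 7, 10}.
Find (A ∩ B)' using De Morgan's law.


U = {1, 2, 3, 4, 5, 6, 7, 8, 9, 10, 11}
A = {2, 3, 8, 11}, B = {1, 3, 7, 10}
A ∩ B = {3}
(A ∩ B)' = U \ (A ∩ B) = {1, 2, 4, 5, 6, 7, 8, 9, 10, 11}
Verification via A' ∪ B': A' = {1, 4, 5, 6, 7, 9, 10}, B' = {2, 4, 5, 6, 8, 9, 11}
A' ∪ B' = {1, 2, 4, 5, 6, 7, 8, 9, 10, 11} ✓

{1, 2, 4, 5, 6, 7, 8, 9, 10, 11}


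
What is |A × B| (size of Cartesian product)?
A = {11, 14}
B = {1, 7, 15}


Set A = {11, 14} has 2 elements.
Set B = {1, 7, 15} has 3 elements.
|A × B| = |A| × |B| = 2 × 3 = 6

6


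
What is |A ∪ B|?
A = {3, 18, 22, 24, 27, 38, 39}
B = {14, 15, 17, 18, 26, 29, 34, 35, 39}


Set A = {3, 18, 22, 24, 27, 38, 39}, |A| = 7
Set B = {14, 15, 17, 18, 26, 29, 34, 35, 39}, |B| = 9
A ∩ B = {18, 39}, |A ∩ B| = 2
|A ∪ B| = |A| + |B| - |A ∩ B| = 7 + 9 - 2 = 14

14


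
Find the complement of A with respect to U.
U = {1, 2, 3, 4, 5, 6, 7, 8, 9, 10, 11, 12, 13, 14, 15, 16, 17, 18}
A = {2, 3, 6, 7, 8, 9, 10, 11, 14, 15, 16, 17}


Universal set U = {1, 2, 3, 4, 5, 6, 7, 8, 9, 10, 11, 12, 13, 14, 15, 16, 17, 18}
Set A = {2, 3, 6, 7, 8, 9, 10, 11, 14, 15, 16, 17}
A' = U \ A = elements in U but not in A
Checking each element of U:
1 (not in A, include), 2 (in A, exclude), 3 (in A, exclude), 4 (not in A, include), 5 (not in A, include), 6 (in A, exclude), 7 (in A, exclude), 8 (in A, exclude), 9 (in A, exclude), 10 (in A, exclude), 11 (in A, exclude), 12 (not in A, include), 13 (not in A, include), 14 (in A, exclude), 15 (in A, exclude), 16 (in A, exclude), 17 (in A, exclude), 18 (not in A, include)
A' = {1, 4, 5, 12, 13, 18}

{1, 4, 5, 12, 13, 18}


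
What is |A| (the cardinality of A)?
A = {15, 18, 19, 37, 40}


Set A = {15, 18, 19, 37, 40}
Listing elements: 15, 18, 19, 37, 40
Counting: 5 elements
|A| = 5

5


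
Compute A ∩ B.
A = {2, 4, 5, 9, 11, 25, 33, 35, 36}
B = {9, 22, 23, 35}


Set A = {2, 4, 5, 9, 11, 25, 33, 35, 36}
Set B = {9, 22, 23, 35}
A ∩ B includes only elements in both sets.
Check each element of A against B:
2 ✗, 4 ✗, 5 ✗, 9 ✓, 11 ✗, 25 ✗, 33 ✗, 35 ✓, 36 ✗
A ∩ B = {9, 35}

{9, 35}


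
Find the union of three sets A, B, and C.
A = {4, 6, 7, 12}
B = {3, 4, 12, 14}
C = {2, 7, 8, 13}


Set A = {4, 6, 7, 12}
Set B = {3, 4, 12, 14}
Set C = {2, 7, 8, 13}
First, A ∪ B = {3, 4, 6, 7, 12, 14}
Then, (A ∪ B) ∪ C = {2, 3, 4, 6, 7, 8, 12, 13, 14}

{2, 3, 4, 6, 7, 8, 12, 13, 14}


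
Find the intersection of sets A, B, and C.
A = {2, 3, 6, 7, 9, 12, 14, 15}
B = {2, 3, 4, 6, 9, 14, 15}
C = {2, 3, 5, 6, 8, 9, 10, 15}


Set A = {2, 3, 6, 7, 9, 12, 14, 15}
Set B = {2, 3, 4, 6, 9, 14, 15}
Set C = {2, 3, 5, 6, 8, 9, 10, 15}
First, A ∩ B = {2, 3, 6, 9, 14, 15}
Then, (A ∩ B) ∩ C = {2, 3, 6, 9, 15}

{2, 3, 6, 9, 15}


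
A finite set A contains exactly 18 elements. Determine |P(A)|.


The set has 18 elements.
The power set contains all possible subsets.
|P(A)| = 2^|A| = 2^18 = 262144

262144


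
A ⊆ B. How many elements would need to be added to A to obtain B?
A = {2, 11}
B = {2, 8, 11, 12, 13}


Set A = {2, 11}, |A| = 2
Set B = {2, 8, 11, 12, 13}, |B| = 5
Since A ⊆ B: B \ A = {8, 12, 13}
|B| - |A| = 5 - 2 = 3

3


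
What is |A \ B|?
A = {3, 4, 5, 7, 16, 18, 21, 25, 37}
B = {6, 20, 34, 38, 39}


Set A = {3, 4, 5, 7, 16, 18, 21, 25, 37}
Set B = {6, 20, 34, 38, 39}
A \ B = {3, 4, 5, 7, 16, 18, 21, 25, 37}
|A \ B| = 9

9


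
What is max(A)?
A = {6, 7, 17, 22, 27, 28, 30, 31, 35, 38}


Set A = {6, 7, 17, 22, 27, 28, 30, 31, 35, 38}
Elements in ascending order: 6, 7, 17, 22, 27, 28, 30, 31, 35, 38
The largest element is 38.

38


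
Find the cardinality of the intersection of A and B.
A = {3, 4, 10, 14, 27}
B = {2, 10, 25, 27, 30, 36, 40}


Set A = {3, 4, 10, 14, 27}
Set B = {2, 10, 25, 27, 30, 36, 40}
A ∩ B = {10, 27}
|A ∩ B| = 2

2


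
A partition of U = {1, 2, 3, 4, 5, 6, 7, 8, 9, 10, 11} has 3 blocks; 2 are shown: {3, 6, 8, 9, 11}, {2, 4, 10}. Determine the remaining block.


U = {1, 2, 3, 4, 5, 6, 7, 8, 9, 10, 11}
Shown blocks: {3, 6, 8, 9, 11}, {2, 4, 10}
A partition's blocks are pairwise disjoint and cover U, so the missing block = U \ (union of shown blocks).
Union of shown blocks: {2, 3, 4, 6, 8, 9, 10, 11}
Missing block = U \ (union) = {1, 5, 7}

{1, 5, 7}


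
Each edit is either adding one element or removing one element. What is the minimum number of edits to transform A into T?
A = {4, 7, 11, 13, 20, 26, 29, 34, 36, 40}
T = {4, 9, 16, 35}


Set A = {4, 7, 11, 13, 20, 26, 29, 34, 36, 40}
Set T = {4, 9, 16, 35}
Elements to remove from A (in A, not in T): {7, 11, 13, 20, 26, 29, 34, 36, 40} → 9 removals
Elements to add to A (in T, not in A): {9, 16, 35} → 3 additions
Total edits = 9 + 3 = 12

12


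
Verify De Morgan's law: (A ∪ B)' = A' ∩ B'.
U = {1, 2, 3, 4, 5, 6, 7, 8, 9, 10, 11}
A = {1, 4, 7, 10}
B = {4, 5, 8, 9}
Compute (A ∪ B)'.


U = {1, 2, 3, 4, 5, 6, 7, 8, 9, 10, 11}
A = {1, 4, 7, 10}, B = {4, 5, 8, 9}
A ∪ B = {1, 4, 5, 7, 8, 9, 10}
(A ∪ B)' = U \ (A ∪ B) = {2, 3, 6, 11}
Verification via A' ∩ B': A' = {2, 3, 5, 6, 8, 9, 11}, B' = {1, 2, 3, 6, 7, 10, 11}
A' ∩ B' = {2, 3, 6, 11} ✓

{2, 3, 6, 11}


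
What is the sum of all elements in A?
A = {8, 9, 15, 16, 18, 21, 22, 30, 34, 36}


Set A = {8, 9, 15, 16, 18, 21, 22, 30, 34, 36}
Sum = 8 + 9 + 15 + 16 + 18 + 21 + 22 + 30 + 34 + 36 = 209

209


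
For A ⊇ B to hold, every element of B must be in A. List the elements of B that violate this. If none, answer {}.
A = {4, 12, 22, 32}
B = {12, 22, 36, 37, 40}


Set A = {4, 12, 22, 32}
Set B = {12, 22, 36, 37, 40}
Check each element of B against A:
12 ∈ A, 22 ∈ A, 36 ∉ A (include), 37 ∉ A (include), 40 ∉ A (include)
Elements of B not in A: {36, 37, 40}

{36, 37, 40}


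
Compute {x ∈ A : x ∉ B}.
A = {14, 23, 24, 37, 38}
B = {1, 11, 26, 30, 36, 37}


Set A = {14, 23, 24, 37, 38}
Set B = {1, 11, 26, 30, 36, 37}
Check each element of A against B:
14 ∉ B (include), 23 ∉ B (include), 24 ∉ B (include), 37 ∈ B, 38 ∉ B (include)
Elements of A not in B: {14, 23, 24, 38}

{14, 23, 24, 38}


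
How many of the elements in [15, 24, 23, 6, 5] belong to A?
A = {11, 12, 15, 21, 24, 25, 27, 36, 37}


Set A = {11, 12, 15, 21, 24, 25, 27, 36, 37}
Candidates: [15, 24, 23, 6, 5]
Check each candidate:
15 ∈ A, 24 ∈ A, 23 ∉ A, 6 ∉ A, 5 ∉ A
Count of candidates in A: 2

2


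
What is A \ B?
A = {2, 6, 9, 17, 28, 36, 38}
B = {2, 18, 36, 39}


Set A = {2, 6, 9, 17, 28, 36, 38}
Set B = {2, 18, 36, 39}
A \ B includes elements in A that are not in B.
Check each element of A:
2 (in B, remove), 6 (not in B, keep), 9 (not in B, keep), 17 (not in B, keep), 28 (not in B, keep), 36 (in B, remove), 38 (not in B, keep)
A \ B = {6, 9, 17, 28, 38}

{6, 9, 17, 28, 38}


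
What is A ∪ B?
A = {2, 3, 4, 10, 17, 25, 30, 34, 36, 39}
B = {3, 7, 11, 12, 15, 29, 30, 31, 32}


Set A = {2, 3, 4, 10, 17, 25, 30, 34, 36, 39}
Set B = {3, 7, 11, 12, 15, 29, 30, 31, 32}
A ∪ B includes all elements in either set.
Elements from A: {2, 3, 4, 10, 17, 25, 30, 34, 36, 39}
Elements from B not already included: {7, 11, 12, 15, 29, 31, 32}
A ∪ B = {2, 3, 4, 7, 10, 11, 12, 15, 17, 25, 29, 30, 31, 32, 34, 36, 39}

{2, 3, 4, 7, 10, 11, 12, 15, 17, 25, 29, 30, 31, 32, 34, 36, 39}


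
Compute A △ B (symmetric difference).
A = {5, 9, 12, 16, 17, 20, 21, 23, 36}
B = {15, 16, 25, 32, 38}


Set A = {5, 9, 12, 16, 17, 20, 21, 23, 36}
Set B = {15, 16, 25, 32, 38}
A △ B = (A \ B) ∪ (B \ A)
Elements in A but not B: {5, 9, 12, 17, 20, 21, 23, 36}
Elements in B but not A: {15, 25, 32, 38}
A △ B = {5, 9, 12, 15, 17, 20, 21, 23, 25, 32, 36, 38}

{5, 9, 12, 15, 17, 20, 21, 23, 25, 32, 36, 38}


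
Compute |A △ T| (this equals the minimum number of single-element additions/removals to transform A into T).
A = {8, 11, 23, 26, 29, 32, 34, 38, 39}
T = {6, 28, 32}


Set A = {8, 11, 23, 26, 29, 32, 34, 38, 39}
Set T = {6, 28, 32}
Elements to remove from A (in A, not in T): {8, 11, 23, 26, 29, 34, 38, 39} → 8 removals
Elements to add to A (in T, not in A): {6, 28} → 2 additions
Total edits = 8 + 2 = 10

10


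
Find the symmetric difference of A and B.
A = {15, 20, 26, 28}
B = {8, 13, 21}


Set A = {15, 20, 26, 28}
Set B = {8, 13, 21}
A △ B = (A \ B) ∪ (B \ A)
Elements in A but not B: {15, 20, 26, 28}
Elements in B but not A: {8, 13, 21}
A △ B = {8, 13, 15, 20, 21, 26, 28}

{8, 13, 15, 20, 21, 26, 28}


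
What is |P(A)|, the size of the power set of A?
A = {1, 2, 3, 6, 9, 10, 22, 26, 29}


Set A = {1, 2, 3, 6, 9, 10, 22, 26, 29}
|A| = 9
The power set P(A) contains all subsets of A.
|P(A)| = 2^|A| = 2^9 = 512

512


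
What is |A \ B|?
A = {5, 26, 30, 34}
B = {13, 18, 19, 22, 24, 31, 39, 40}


Set A = {5, 26, 30, 34}
Set B = {13, 18, 19, 22, 24, 31, 39, 40}
A \ B = {5, 26, 30, 34}
|A \ B| = 4

4


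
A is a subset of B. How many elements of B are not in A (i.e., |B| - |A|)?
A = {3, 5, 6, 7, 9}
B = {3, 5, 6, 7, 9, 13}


Set A = {3, 5, 6, 7, 9}, |A| = 5
Set B = {3, 5, 6, 7, 9, 13}, |B| = 6
Since A ⊆ B: B \ A = {13}
|B| - |A| = 6 - 5 = 1

1


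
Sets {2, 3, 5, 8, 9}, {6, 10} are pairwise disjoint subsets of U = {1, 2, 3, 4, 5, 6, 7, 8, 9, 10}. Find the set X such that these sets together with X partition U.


U = {1, 2, 3, 4, 5, 6, 7, 8, 9, 10}
Shown blocks: {2, 3, 5, 8, 9}, {6, 10}
A partition's blocks are pairwise disjoint and cover U, so the missing block = U \ (union of shown blocks).
Union of shown blocks: {2, 3, 5, 6, 8, 9, 10}
Missing block = U \ (union) = {1, 4, 7}

{1, 4, 7}


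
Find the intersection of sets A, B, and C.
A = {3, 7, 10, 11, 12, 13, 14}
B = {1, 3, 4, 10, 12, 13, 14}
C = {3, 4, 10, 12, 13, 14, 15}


Set A = {3, 7, 10, 11, 12, 13, 14}
Set B = {1, 3, 4, 10, 12, 13, 14}
Set C = {3, 4, 10, 12, 13, 14, 15}
First, A ∩ B = {3, 10, 12, 13, 14}
Then, (A ∩ B) ∩ C = {3, 10, 12, 13, 14}

{3, 10, 12, 13, 14}


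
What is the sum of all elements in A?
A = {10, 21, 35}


Set A = {10, 21, 35}
Sum = 10 + 21 + 35 = 66

66


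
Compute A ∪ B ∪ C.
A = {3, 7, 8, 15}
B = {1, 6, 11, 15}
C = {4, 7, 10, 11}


Set A = {3, 7, 8, 15}
Set B = {1, 6, 11, 15}
Set C = {4, 7, 10, 11}
First, A ∪ B = {1, 3, 6, 7, 8, 11, 15}
Then, (A ∪ B) ∪ C = {1, 3, 4, 6, 7, 8, 10, 11, 15}

{1, 3, 4, 6, 7, 8, 10, 11, 15}


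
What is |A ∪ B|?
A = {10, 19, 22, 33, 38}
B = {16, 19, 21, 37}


Set A = {10, 19, 22, 33, 38}, |A| = 5
Set B = {16, 19, 21, 37}, |B| = 4
A ∩ B = {19}, |A ∩ B| = 1
|A ∪ B| = |A| + |B| - |A ∩ B| = 5 + 4 - 1 = 8

8


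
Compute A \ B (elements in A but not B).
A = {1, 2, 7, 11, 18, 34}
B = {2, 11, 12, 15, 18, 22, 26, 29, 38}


Set A = {1, 2, 7, 11, 18, 34}
Set B = {2, 11, 12, 15, 18, 22, 26, 29, 38}
A \ B includes elements in A that are not in B.
Check each element of A:
1 (not in B, keep), 2 (in B, remove), 7 (not in B, keep), 11 (in B, remove), 18 (in B, remove), 34 (not in B, keep)
A \ B = {1, 7, 34}

{1, 7, 34}


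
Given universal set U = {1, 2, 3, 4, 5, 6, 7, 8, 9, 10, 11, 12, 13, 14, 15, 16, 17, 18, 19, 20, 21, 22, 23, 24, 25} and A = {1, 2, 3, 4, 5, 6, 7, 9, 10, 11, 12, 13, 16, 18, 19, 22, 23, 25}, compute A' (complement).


Universal set U = {1, 2, 3, 4, 5, 6, 7, 8, 9, 10, 11, 12, 13, 14, 15, 16, 17, 18, 19, 20, 21, 22, 23, 24, 25}
Set A = {1, 2, 3, 4, 5, 6, 7, 9, 10, 11, 12, 13, 16, 18, 19, 22, 23, 25}
A' = U \ A = elements in U but not in A
Checking each element of U:
1 (in A, exclude), 2 (in A, exclude), 3 (in A, exclude), 4 (in A, exclude), 5 (in A, exclude), 6 (in A, exclude), 7 (in A, exclude), 8 (not in A, include), 9 (in A, exclude), 10 (in A, exclude), 11 (in A, exclude), 12 (in A, exclude), 13 (in A, exclude), 14 (not in A, include), 15 (not in A, include), 16 (in A, exclude), 17 (not in A, include), 18 (in A, exclude), 19 (in A, exclude), 20 (not in A, include), 21 (not in A, include), 22 (in A, exclude), 23 (in A, exclude), 24 (not in A, include), 25 (in A, exclude)
A' = {8, 14, 15, 17, 20, 21, 24}

{8, 14, 15, 17, 20, 21, 24}


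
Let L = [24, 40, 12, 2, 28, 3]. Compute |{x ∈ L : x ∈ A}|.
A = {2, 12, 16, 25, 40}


Set A = {2, 12, 16, 25, 40}
Candidates: [24, 40, 12, 2, 28, 3]
Check each candidate:
24 ∉ A, 40 ∈ A, 12 ∈ A, 2 ∈ A, 28 ∉ A, 3 ∉ A
Count of candidates in A: 3

3


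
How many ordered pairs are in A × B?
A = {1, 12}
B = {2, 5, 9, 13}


Set A = {1, 12} has 2 elements.
Set B = {2, 5, 9, 13} has 4 elements.
|A × B| = |A| × |B| = 2 × 4 = 8

8


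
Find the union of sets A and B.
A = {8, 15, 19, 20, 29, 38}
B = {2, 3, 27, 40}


Set A = {8, 15, 19, 20, 29, 38}
Set B = {2, 3, 27, 40}
A ∪ B includes all elements in either set.
Elements from A: {8, 15, 19, 20, 29, 38}
Elements from B not already included: {2, 3, 27, 40}
A ∪ B = {2, 3, 8, 15, 19, 20, 27, 29, 38, 40}

{2, 3, 8, 15, 19, 20, 27, 29, 38, 40}


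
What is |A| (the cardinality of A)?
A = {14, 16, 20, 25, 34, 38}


Set A = {14, 16, 20, 25, 34, 38}
Listing elements: 14, 16, 20, 25, 34, 38
Counting: 6 elements
|A| = 6

6


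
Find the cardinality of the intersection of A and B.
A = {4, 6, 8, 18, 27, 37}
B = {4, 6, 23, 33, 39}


Set A = {4, 6, 8, 18, 27, 37}
Set B = {4, 6, 23, 33, 39}
A ∩ B = {4, 6}
|A ∩ B| = 2

2


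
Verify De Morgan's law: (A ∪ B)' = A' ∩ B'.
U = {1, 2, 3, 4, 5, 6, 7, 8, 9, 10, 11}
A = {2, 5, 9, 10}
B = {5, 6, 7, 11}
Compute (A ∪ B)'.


U = {1, 2, 3, 4, 5, 6, 7, 8, 9, 10, 11}
A = {2, 5, 9, 10}, B = {5, 6, 7, 11}
A ∪ B = {2, 5, 6, 7, 9, 10, 11}
(A ∪ B)' = U \ (A ∪ B) = {1, 3, 4, 8}
Verification via A' ∩ B': A' = {1, 3, 4, 6, 7, 8, 11}, B' = {1, 2, 3, 4, 8, 9, 10}
A' ∩ B' = {1, 3, 4, 8} ✓

{1, 3, 4, 8}


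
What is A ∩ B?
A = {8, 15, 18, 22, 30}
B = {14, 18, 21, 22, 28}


Set A = {8, 15, 18, 22, 30}
Set B = {14, 18, 21, 22, 28}
A ∩ B includes only elements in both sets.
Check each element of A against B:
8 ✗, 15 ✗, 18 ✓, 22 ✓, 30 ✗
A ∩ B = {18, 22}

{18, 22}


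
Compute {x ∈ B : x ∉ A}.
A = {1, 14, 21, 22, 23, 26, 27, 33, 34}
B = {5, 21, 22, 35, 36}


Set A = {1, 14, 21, 22, 23, 26, 27, 33, 34}
Set B = {5, 21, 22, 35, 36}
Check each element of B against A:
5 ∉ A (include), 21 ∈ A, 22 ∈ A, 35 ∉ A (include), 36 ∉ A (include)
Elements of B not in A: {5, 35, 36}

{5, 35, 36}


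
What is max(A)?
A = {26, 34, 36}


Set A = {26, 34, 36}
Elements in ascending order: 26, 34, 36
The largest element is 36.

36


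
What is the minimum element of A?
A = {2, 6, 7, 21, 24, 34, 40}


Set A = {2, 6, 7, 21, 24, 34, 40}
Elements in ascending order: 2, 6, 7, 21, 24, 34, 40
The smallest element is 2.

2


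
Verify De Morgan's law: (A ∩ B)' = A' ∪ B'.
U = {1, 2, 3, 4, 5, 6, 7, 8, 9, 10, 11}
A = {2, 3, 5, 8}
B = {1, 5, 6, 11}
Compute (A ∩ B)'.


U = {1, 2, 3, 4, 5, 6, 7, 8, 9, 10, 11}
A = {2, 3, 5, 8}, B = {1, 5, 6, 11}
A ∩ B = {5}
(A ∩ B)' = U \ (A ∩ B) = {1, 2, 3, 4, 6, 7, 8, 9, 10, 11}
Verification via A' ∪ B': A' = {1, 4, 6, 7, 9, 10, 11}, B' = {2, 3, 4, 7, 8, 9, 10}
A' ∪ B' = {1, 2, 3, 4, 6, 7, 8, 9, 10, 11} ✓

{1, 2, 3, 4, 6, 7, 8, 9, 10, 11}


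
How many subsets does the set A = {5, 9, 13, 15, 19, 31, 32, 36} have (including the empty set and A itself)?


Set A = {5, 9, 13, 15, 19, 31, 32, 36}
|A| = 8
The power set P(A) contains all subsets of A.
|P(A)| = 2^|A| = 2^8 = 256

256


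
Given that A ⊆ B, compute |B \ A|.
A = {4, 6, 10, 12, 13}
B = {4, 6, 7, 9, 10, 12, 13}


Set A = {4, 6, 10, 12, 13}, |A| = 5
Set B = {4, 6, 7, 9, 10, 12, 13}, |B| = 7
Since A ⊆ B: B \ A = {7, 9}
|B| - |A| = 7 - 5 = 2

2


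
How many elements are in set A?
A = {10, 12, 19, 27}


Set A = {10, 12, 19, 27}
Listing elements: 10, 12, 19, 27
Counting: 4 elements
|A| = 4

4


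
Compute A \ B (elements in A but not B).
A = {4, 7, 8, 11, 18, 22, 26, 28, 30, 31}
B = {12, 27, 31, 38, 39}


Set A = {4, 7, 8, 11, 18, 22, 26, 28, 30, 31}
Set B = {12, 27, 31, 38, 39}
A \ B includes elements in A that are not in B.
Check each element of A:
4 (not in B, keep), 7 (not in B, keep), 8 (not in B, keep), 11 (not in B, keep), 18 (not in B, keep), 22 (not in B, keep), 26 (not in B, keep), 28 (not in B, keep), 30 (not in B, keep), 31 (in B, remove)
A \ B = {4, 7, 8, 11, 18, 22, 26, 28, 30}

{4, 7, 8, 11, 18, 22, 26, 28, 30}


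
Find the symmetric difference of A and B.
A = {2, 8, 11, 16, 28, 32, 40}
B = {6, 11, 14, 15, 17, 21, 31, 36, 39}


Set A = {2, 8, 11, 16, 28, 32, 40}
Set B = {6, 11, 14, 15, 17, 21, 31, 36, 39}
A △ B = (A \ B) ∪ (B \ A)
Elements in A but not B: {2, 8, 16, 28, 32, 40}
Elements in B but not A: {6, 14, 15, 17, 21, 31, 36, 39}
A △ B = {2, 6, 8, 14, 15, 16, 17, 21, 28, 31, 32, 36, 39, 40}

{2, 6, 8, 14, 15, 16, 17, 21, 28, 31, 32, 36, 39, 40}


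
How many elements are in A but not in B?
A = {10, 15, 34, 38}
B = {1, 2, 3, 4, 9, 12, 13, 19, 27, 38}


Set A = {10, 15, 34, 38}
Set B = {1, 2, 3, 4, 9, 12, 13, 19, 27, 38}
A \ B = {10, 15, 34}
|A \ B| = 3

3


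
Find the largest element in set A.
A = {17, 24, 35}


Set A = {17, 24, 35}
Elements in ascending order: 17, 24, 35
The largest element is 35.

35


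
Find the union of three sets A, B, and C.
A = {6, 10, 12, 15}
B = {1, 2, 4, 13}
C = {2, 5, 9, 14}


Set A = {6, 10, 12, 15}
Set B = {1, 2, 4, 13}
Set C = {2, 5, 9, 14}
First, A ∪ B = {1, 2, 4, 6, 10, 12, 13, 15}
Then, (A ∪ B) ∪ C = {1, 2, 4, 5, 6, 9, 10, 12, 13, 14, 15}

{1, 2, 4, 5, 6, 9, 10, 12, 13, 14, 15}


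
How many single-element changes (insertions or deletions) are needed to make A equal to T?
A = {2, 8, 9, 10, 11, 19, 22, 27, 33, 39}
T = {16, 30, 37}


Set A = {2, 8, 9, 10, 11, 19, 22, 27, 33, 39}
Set T = {16, 30, 37}
Elements to remove from A (in A, not in T): {2, 8, 9, 10, 11, 19, 22, 27, 33, 39} → 10 removals
Elements to add to A (in T, not in A): {16, 30, 37} → 3 additions
Total edits = 10 + 3 = 13

13


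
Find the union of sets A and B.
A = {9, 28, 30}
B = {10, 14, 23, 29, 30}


Set A = {9, 28, 30}
Set B = {10, 14, 23, 29, 30}
A ∪ B includes all elements in either set.
Elements from A: {9, 28, 30}
Elements from B not already included: {10, 14, 23, 29}
A ∪ B = {9, 10, 14, 23, 28, 29, 30}

{9, 10, 14, 23, 28, 29, 30}


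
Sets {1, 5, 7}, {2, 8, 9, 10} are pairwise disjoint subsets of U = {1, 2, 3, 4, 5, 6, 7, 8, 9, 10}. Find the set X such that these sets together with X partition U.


U = {1, 2, 3, 4, 5, 6, 7, 8, 9, 10}
Shown blocks: {1, 5, 7}, {2, 8, 9, 10}
A partition's blocks are pairwise disjoint and cover U, so the missing block = U \ (union of shown blocks).
Union of shown blocks: {1, 2, 5, 7, 8, 9, 10}
Missing block = U \ (union) = {3, 4, 6}

{3, 4, 6}


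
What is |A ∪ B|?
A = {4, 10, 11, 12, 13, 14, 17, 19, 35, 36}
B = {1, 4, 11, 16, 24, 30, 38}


Set A = {4, 10, 11, 12, 13, 14, 17, 19, 35, 36}, |A| = 10
Set B = {1, 4, 11, 16, 24, 30, 38}, |B| = 7
A ∩ B = {4, 11}, |A ∩ B| = 2
|A ∪ B| = |A| + |B| - |A ∩ B| = 10 + 7 - 2 = 15

15


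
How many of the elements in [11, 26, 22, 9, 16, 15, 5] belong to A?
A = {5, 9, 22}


Set A = {5, 9, 22}
Candidates: [11, 26, 22, 9, 16, 15, 5]
Check each candidate:
11 ∉ A, 26 ∉ A, 22 ∈ A, 9 ∈ A, 16 ∉ A, 15 ∉ A, 5 ∈ A
Count of candidates in A: 3

3


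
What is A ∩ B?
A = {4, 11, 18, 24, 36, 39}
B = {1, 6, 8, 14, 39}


Set A = {4, 11, 18, 24, 36, 39}
Set B = {1, 6, 8, 14, 39}
A ∩ B includes only elements in both sets.
Check each element of A against B:
4 ✗, 11 ✗, 18 ✗, 24 ✗, 36 ✗, 39 ✓
A ∩ B = {39}

{39}


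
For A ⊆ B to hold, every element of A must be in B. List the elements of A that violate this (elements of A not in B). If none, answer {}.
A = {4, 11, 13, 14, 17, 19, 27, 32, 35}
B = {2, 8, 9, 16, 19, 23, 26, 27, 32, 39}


Set A = {4, 11, 13, 14, 17, 19, 27, 32, 35}
Set B = {2, 8, 9, 16, 19, 23, 26, 27, 32, 39}
Check each element of A against B:
4 ∉ B (include), 11 ∉ B (include), 13 ∉ B (include), 14 ∉ B (include), 17 ∉ B (include), 19 ∈ B, 27 ∈ B, 32 ∈ B, 35 ∉ B (include)
Elements of A not in B: {4, 11, 13, 14, 17, 35}

{4, 11, 13, 14, 17, 35}


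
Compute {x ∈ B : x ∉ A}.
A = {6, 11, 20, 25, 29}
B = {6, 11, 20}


Set A = {6, 11, 20, 25, 29}
Set B = {6, 11, 20}
Check each element of B against A:
6 ∈ A, 11 ∈ A, 20 ∈ A
Elements of B not in A: {}

{}


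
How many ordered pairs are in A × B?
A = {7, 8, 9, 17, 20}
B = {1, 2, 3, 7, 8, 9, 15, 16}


Set A = {7, 8, 9, 17, 20} has 5 elements.
Set B = {1, 2, 3, 7, 8, 9, 15, 16} has 8 elements.
|A × B| = |A| × |B| = 5 × 8 = 40

40


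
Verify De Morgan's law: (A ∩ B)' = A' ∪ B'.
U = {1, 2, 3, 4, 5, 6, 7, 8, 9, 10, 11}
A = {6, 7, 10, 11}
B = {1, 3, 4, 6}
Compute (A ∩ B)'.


U = {1, 2, 3, 4, 5, 6, 7, 8, 9, 10, 11}
A = {6, 7, 10, 11}, B = {1, 3, 4, 6}
A ∩ B = {6}
(A ∩ B)' = U \ (A ∩ B) = {1, 2, 3, 4, 5, 7, 8, 9, 10, 11}
Verification via A' ∪ B': A' = {1, 2, 3, 4, 5, 8, 9}, B' = {2, 5, 7, 8, 9, 10, 11}
A' ∪ B' = {1, 2, 3, 4, 5, 7, 8, 9, 10, 11} ✓

{1, 2, 3, 4, 5, 7, 8, 9, 10, 11}


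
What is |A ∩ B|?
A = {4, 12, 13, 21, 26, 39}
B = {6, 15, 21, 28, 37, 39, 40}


Set A = {4, 12, 13, 21, 26, 39}
Set B = {6, 15, 21, 28, 37, 39, 40}
A ∩ B = {21, 39}
|A ∩ B| = 2

2


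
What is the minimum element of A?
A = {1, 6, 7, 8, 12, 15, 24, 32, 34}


Set A = {1, 6, 7, 8, 12, 15, 24, 32, 34}
Elements in ascending order: 1, 6, 7, 8, 12, 15, 24, 32, 34
The smallest element is 1.

1


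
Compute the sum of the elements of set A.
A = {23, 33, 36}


Set A = {23, 33, 36}
Sum = 23 + 33 + 36 = 92

92


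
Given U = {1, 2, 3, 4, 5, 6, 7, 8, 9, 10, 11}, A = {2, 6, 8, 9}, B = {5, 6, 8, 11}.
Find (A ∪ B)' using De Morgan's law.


U = {1, 2, 3, 4, 5, 6, 7, 8, 9, 10, 11}
A = {2, 6, 8, 9}, B = {5, 6, 8, 11}
A ∪ B = {2, 5, 6, 8, 9, 11}
(A ∪ B)' = U \ (A ∪ B) = {1, 3, 4, 7, 10}
Verification via A' ∩ B': A' = {1, 3, 4, 5, 7, 10, 11}, B' = {1, 2, 3, 4, 7, 9, 10}
A' ∩ B' = {1, 3, 4, 7, 10} ✓

{1, 3, 4, 7, 10}


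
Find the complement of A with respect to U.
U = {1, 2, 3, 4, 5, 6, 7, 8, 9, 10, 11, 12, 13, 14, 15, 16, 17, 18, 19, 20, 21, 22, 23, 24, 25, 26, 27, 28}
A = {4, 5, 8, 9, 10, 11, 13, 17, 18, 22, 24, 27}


Universal set U = {1, 2, 3, 4, 5, 6, 7, 8, 9, 10, 11, 12, 13, 14, 15, 16, 17, 18, 19, 20, 21, 22, 23, 24, 25, 26, 27, 28}
Set A = {4, 5, 8, 9, 10, 11, 13, 17, 18, 22, 24, 27}
A' = U \ A = elements in U but not in A
Checking each element of U:
1 (not in A, include), 2 (not in A, include), 3 (not in A, include), 4 (in A, exclude), 5 (in A, exclude), 6 (not in A, include), 7 (not in A, include), 8 (in A, exclude), 9 (in A, exclude), 10 (in A, exclude), 11 (in A, exclude), 12 (not in A, include), 13 (in A, exclude), 14 (not in A, include), 15 (not in A, include), 16 (not in A, include), 17 (in A, exclude), 18 (in A, exclude), 19 (not in A, include), 20 (not in A, include), 21 (not in A, include), 22 (in A, exclude), 23 (not in A, include), 24 (in A, exclude), 25 (not in A, include), 26 (not in A, include), 27 (in A, exclude), 28 (not in A, include)
A' = {1, 2, 3, 6, 7, 12, 14, 15, 16, 19, 20, 21, 23, 25, 26, 28}

{1, 2, 3, 6, 7, 12, 14, 15, 16, 19, 20, 21, 23, 25, 26, 28}


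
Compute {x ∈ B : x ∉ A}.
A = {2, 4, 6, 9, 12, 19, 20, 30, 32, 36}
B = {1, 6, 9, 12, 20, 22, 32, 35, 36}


Set A = {2, 4, 6, 9, 12, 19, 20, 30, 32, 36}
Set B = {1, 6, 9, 12, 20, 22, 32, 35, 36}
Check each element of B against A:
1 ∉ A (include), 6 ∈ A, 9 ∈ A, 12 ∈ A, 20 ∈ A, 22 ∉ A (include), 32 ∈ A, 35 ∉ A (include), 36 ∈ A
Elements of B not in A: {1, 22, 35}

{1, 22, 35}


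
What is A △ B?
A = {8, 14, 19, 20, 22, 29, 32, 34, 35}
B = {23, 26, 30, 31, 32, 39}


Set A = {8, 14, 19, 20, 22, 29, 32, 34, 35}
Set B = {23, 26, 30, 31, 32, 39}
A △ B = (A \ B) ∪ (B \ A)
Elements in A but not B: {8, 14, 19, 20, 22, 29, 34, 35}
Elements in B but not A: {23, 26, 30, 31, 39}
A △ B = {8, 14, 19, 20, 22, 23, 26, 29, 30, 31, 34, 35, 39}

{8, 14, 19, 20, 22, 23, 26, 29, 30, 31, 34, 35, 39}


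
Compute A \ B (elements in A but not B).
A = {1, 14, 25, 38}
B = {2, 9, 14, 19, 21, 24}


Set A = {1, 14, 25, 38}
Set B = {2, 9, 14, 19, 21, 24}
A \ B includes elements in A that are not in B.
Check each element of A:
1 (not in B, keep), 14 (in B, remove), 25 (not in B, keep), 38 (not in B, keep)
A \ B = {1, 25, 38}

{1, 25, 38}


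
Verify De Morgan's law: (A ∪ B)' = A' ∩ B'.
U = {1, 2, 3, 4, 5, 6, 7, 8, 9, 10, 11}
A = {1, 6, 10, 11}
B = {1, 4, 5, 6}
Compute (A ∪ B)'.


U = {1, 2, 3, 4, 5, 6, 7, 8, 9, 10, 11}
A = {1, 6, 10, 11}, B = {1, 4, 5, 6}
A ∪ B = {1, 4, 5, 6, 10, 11}
(A ∪ B)' = U \ (A ∪ B) = {2, 3, 7, 8, 9}
Verification via A' ∩ B': A' = {2, 3, 4, 5, 7, 8, 9}, B' = {2, 3, 7, 8, 9, 10, 11}
A' ∩ B' = {2, 3, 7, 8, 9} ✓

{2, 3, 7, 8, 9}


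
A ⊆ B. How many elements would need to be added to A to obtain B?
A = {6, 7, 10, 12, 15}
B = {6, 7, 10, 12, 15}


Set A = {6, 7, 10, 12, 15}, |A| = 5
Set B = {6, 7, 10, 12, 15}, |B| = 5
Since A ⊆ B: B \ A = {}
|B| - |A| = 5 - 5 = 0

0


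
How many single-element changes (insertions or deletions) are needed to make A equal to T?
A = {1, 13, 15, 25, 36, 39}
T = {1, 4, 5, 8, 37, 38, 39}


Set A = {1, 13, 15, 25, 36, 39}
Set T = {1, 4, 5, 8, 37, 38, 39}
Elements to remove from A (in A, not in T): {13, 15, 25, 36} → 4 removals
Elements to add to A (in T, not in A): {4, 5, 8, 37, 38} → 5 additions
Total edits = 4 + 5 = 9

9


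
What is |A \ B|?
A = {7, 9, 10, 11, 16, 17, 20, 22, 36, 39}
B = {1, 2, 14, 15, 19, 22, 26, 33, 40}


Set A = {7, 9, 10, 11, 16, 17, 20, 22, 36, 39}
Set B = {1, 2, 14, 15, 19, 22, 26, 33, 40}
A \ B = {7, 9, 10, 11, 16, 17, 20, 36, 39}
|A \ B| = 9

9


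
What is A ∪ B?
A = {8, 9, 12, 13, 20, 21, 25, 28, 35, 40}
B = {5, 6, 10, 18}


Set A = {8, 9, 12, 13, 20, 21, 25, 28, 35, 40}
Set B = {5, 6, 10, 18}
A ∪ B includes all elements in either set.
Elements from A: {8, 9, 12, 13, 20, 21, 25, 28, 35, 40}
Elements from B not already included: {5, 6, 10, 18}
A ∪ B = {5, 6, 8, 9, 10, 12, 13, 18, 20, 21, 25, 28, 35, 40}

{5, 6, 8, 9, 10, 12, 13, 18, 20, 21, 25, 28, 35, 40}


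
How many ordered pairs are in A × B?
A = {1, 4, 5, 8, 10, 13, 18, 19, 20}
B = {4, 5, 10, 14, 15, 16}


Set A = {1, 4, 5, 8, 10, 13, 18, 19, 20} has 9 elements.
Set B = {4, 5, 10, 14, 15, 16} has 6 elements.
|A × B| = |A| × |B| = 9 × 6 = 54

54


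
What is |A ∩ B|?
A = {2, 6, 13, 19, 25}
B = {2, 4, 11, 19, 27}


Set A = {2, 6, 13, 19, 25}
Set B = {2, 4, 11, 19, 27}
A ∩ B = {2, 19}
|A ∩ B| = 2

2


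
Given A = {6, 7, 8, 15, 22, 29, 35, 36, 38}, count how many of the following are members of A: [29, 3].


Set A = {6, 7, 8, 15, 22, 29, 35, 36, 38}
Candidates: [29, 3]
Check each candidate:
29 ∈ A, 3 ∉ A
Count of candidates in A: 1

1


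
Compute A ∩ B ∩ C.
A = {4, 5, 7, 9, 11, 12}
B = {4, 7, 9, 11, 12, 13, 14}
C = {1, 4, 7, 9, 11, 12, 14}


Set A = {4, 5, 7, 9, 11, 12}
Set B = {4, 7, 9, 11, 12, 13, 14}
Set C = {1, 4, 7, 9, 11, 12, 14}
First, A ∩ B = {4, 7, 9, 11, 12}
Then, (A ∩ B) ∩ C = {4, 7, 9, 11, 12}

{4, 7, 9, 11, 12}


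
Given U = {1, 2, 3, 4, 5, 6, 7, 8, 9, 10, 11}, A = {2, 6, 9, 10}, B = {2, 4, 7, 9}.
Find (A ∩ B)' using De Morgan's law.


U = {1, 2, 3, 4, 5, 6, 7, 8, 9, 10, 11}
A = {2, 6, 9, 10}, B = {2, 4, 7, 9}
A ∩ B = {2, 9}
(A ∩ B)' = U \ (A ∩ B) = {1, 3, 4, 5, 6, 7, 8, 10, 11}
Verification via A' ∪ B': A' = {1, 3, 4, 5, 7, 8, 11}, B' = {1, 3, 5, 6, 8, 10, 11}
A' ∪ B' = {1, 3, 4, 5, 6, 7, 8, 10, 11} ✓

{1, 3, 4, 5, 6, 7, 8, 10, 11}


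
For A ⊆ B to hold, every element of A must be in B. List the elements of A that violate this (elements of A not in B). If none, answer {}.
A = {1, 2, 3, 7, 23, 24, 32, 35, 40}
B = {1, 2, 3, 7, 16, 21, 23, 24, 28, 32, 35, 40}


Set A = {1, 2, 3, 7, 23, 24, 32, 35, 40}
Set B = {1, 2, 3, 7, 16, 21, 23, 24, 28, 32, 35, 40}
Check each element of A against B:
1 ∈ B, 2 ∈ B, 3 ∈ B, 7 ∈ B, 23 ∈ B, 24 ∈ B, 32 ∈ B, 35 ∈ B, 40 ∈ B
Elements of A not in B: {}

{}


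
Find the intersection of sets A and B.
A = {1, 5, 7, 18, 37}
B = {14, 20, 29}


Set A = {1, 5, 7, 18, 37}
Set B = {14, 20, 29}
A ∩ B includes only elements in both sets.
Check each element of A against B:
1 ✗, 5 ✗, 7 ✗, 18 ✗, 37 ✗
A ∩ B = {}

{}


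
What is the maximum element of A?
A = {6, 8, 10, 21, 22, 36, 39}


Set A = {6, 8, 10, 21, 22, 36, 39}
Elements in ascending order: 6, 8, 10, 21, 22, 36, 39
The largest element is 39.

39
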